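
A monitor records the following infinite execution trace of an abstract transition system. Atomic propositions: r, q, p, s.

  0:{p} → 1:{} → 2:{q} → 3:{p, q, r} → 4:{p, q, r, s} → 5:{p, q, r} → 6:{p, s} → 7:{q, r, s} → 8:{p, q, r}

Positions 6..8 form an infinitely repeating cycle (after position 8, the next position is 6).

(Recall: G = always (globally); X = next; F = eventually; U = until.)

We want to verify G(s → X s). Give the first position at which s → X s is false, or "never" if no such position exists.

4

Check s → X s at each position in order: 0 ✓, 1 ✓, 2 ✓, 3 ✓.
At position 4 the labels are {p, q, r, s} and the next position 5 has {p, q, r}, so s → X s is false there. This is the first violation.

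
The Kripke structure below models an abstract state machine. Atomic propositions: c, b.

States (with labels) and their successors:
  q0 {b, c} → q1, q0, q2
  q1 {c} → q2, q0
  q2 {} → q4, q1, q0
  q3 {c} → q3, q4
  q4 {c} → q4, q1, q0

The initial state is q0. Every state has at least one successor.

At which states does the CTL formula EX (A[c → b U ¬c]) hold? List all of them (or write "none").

{q0, q1}

States satisfying A[c → b U ¬c]: {q2}.
States satisfying EX (A[c → b U ¬c]): {q0, q1}.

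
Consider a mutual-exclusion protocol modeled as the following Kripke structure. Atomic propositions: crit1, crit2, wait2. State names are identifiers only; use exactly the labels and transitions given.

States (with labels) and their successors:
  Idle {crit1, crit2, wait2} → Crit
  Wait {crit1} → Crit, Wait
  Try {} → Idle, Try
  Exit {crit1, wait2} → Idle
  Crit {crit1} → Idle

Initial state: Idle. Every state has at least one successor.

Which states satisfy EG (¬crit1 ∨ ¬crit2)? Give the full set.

{Wait, Try}

States satisfying ¬crit1 ∨ ¬crit2: {Wait, Try, Exit, Crit}.
States satisfying EG (¬crit1 ∨ ¬crit2): {Wait, Try}.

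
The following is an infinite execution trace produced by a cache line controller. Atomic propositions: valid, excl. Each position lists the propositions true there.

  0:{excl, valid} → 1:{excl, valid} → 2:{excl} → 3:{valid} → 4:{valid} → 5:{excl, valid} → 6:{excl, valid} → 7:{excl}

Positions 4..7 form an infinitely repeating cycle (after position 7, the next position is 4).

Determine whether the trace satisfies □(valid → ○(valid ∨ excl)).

Yes

valid → ○(valid ∨ excl) holds at every position 0..7, and those are all positions ever visited, so □(valid → ○(valid ∨ excl)) holds.
Positions where valid holds: 0, 1, 3, 4, 5, 6.
Check ○(valid ∨ excl) at each: 0→ok, 1→ok, 3→ok, 4→ok, 5→ok, 6→ok.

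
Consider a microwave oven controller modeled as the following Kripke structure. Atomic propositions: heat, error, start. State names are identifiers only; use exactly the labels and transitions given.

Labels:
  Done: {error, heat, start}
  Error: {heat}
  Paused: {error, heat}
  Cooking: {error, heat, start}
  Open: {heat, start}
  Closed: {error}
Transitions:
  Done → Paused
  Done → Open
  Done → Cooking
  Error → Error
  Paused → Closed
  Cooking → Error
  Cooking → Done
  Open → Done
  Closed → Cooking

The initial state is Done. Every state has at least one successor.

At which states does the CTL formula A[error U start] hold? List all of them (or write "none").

States satisfying error: {Done, Paused, Cooking, Closed}.
States satisfying start: {Done, Cooking, Open}.
States satisfying A[error U start]: {Done, Paused, Cooking, Open, Closed}.

{Done, Paused, Cooking, Open, Closed}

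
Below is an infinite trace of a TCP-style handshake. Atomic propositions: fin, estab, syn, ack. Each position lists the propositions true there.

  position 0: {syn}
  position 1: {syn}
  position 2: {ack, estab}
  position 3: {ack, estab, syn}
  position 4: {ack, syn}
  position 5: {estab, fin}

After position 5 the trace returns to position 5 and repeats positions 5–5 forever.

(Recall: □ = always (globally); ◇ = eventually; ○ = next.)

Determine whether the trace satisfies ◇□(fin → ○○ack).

□(fin → ○○ack) is false at every position 0..5, so it never becomes true and ◇□(fin → ○○ack) fails.

Violated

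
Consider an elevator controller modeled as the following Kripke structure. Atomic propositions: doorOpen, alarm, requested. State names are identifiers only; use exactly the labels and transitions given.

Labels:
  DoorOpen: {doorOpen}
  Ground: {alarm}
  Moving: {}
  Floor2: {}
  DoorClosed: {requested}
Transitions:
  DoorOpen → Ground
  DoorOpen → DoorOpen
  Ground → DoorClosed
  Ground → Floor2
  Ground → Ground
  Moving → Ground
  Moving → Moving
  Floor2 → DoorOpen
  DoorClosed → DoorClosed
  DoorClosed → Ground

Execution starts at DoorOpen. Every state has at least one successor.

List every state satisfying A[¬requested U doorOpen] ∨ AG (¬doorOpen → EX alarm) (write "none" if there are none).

{DoorOpen, Floor2}

States satisfying ¬requested: {DoorOpen, Ground, Moving, Floor2}.
States satisfying doorOpen: {DoorOpen}.
States satisfying A[¬requested U doorOpen]: {DoorOpen, Floor2}.
States satisfying ¬doorOpen → EX alarm: {DoorOpen, Ground, Moving, DoorClosed}.
States satisfying AG (¬doorOpen → EX alarm): ∅.
States satisfying A[¬requested U doorOpen] ∨ AG (¬doorOpen → EX alarm): {DoorOpen, Floor2}.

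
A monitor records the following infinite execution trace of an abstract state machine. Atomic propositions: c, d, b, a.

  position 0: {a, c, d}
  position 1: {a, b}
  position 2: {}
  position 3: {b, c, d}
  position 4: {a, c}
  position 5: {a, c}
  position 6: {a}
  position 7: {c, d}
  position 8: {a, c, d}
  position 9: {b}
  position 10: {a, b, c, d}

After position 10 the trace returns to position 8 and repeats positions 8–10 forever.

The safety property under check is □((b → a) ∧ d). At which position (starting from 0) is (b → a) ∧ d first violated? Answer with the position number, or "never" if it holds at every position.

Check (b → a) ∧ d at each position in order: 0 ✓.
At position 1 the labels are {a, b}, so (b → a) ∧ d is false there. This is the first violation.

1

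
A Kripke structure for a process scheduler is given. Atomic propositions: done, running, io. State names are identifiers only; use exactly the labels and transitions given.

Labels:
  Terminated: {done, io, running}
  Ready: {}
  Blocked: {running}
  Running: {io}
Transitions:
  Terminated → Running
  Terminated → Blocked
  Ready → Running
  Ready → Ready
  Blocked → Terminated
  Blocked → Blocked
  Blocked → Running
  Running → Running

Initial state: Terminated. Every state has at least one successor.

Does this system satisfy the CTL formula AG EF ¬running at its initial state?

Satisfied

States satisfying EF ¬running: {Terminated, Ready, Blocked, Running}.
States satisfying AG EF ¬running: {Terminated, Ready, Blocked, Running}.
Every state reachable from Terminated satisfies EF ¬running.
Terminated ∈ Sat(AG EF ¬running).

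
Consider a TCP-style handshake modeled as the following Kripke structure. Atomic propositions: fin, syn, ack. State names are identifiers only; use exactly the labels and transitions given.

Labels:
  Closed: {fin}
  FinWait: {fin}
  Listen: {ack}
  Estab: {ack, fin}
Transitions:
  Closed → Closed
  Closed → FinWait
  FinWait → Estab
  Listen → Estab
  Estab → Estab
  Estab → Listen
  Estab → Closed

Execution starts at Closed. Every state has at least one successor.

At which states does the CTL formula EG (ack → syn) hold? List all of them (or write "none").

{Closed}

States satisfying ack → syn: {Closed, FinWait}.
States satisfying EG (ack → syn): {Closed}.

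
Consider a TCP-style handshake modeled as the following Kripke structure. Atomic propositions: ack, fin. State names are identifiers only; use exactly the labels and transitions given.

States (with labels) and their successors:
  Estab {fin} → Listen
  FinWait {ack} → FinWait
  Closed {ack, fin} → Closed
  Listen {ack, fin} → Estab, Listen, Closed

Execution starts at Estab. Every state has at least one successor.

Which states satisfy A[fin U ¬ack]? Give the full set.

{Estab}

States satisfying fin: {Estab, Closed, Listen}.
States satisfying ¬ack: {Estab}.
States satisfying A[fin U ¬ack]: {Estab}.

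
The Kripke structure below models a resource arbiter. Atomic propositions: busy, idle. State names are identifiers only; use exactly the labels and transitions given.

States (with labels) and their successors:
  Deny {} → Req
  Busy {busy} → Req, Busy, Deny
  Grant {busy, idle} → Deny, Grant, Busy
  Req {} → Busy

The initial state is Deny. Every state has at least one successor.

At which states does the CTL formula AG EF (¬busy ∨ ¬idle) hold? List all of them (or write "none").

{Deny, Busy, Grant, Req}

States satisfying EF (¬busy ∨ ¬idle): {Deny, Busy, Grant, Req}.
States satisfying AG EF (¬busy ∨ ¬idle): {Deny, Busy, Grant, Req}.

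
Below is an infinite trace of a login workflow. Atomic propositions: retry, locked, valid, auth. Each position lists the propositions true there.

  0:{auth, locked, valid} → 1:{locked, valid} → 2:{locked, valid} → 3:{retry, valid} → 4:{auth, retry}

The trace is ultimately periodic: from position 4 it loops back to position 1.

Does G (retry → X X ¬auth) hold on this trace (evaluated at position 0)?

retry → X X ¬auth holds at every position 0..4, and those are all positions ever visited, so G (retry → X X ¬auth) holds.
Positions where retry holds: 3, 4.
Check X X ¬auth at each: 3→ok, 4→ok.

Holds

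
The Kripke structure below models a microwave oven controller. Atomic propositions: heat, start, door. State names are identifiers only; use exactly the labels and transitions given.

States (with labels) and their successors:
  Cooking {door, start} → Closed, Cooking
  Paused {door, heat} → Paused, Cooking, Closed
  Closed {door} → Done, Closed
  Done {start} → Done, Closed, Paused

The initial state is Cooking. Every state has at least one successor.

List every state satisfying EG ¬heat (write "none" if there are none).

{Cooking, Closed, Done}

States satisfying ¬heat: {Cooking, Closed, Done}.
States satisfying EG ¬heat: {Cooking, Closed, Done}.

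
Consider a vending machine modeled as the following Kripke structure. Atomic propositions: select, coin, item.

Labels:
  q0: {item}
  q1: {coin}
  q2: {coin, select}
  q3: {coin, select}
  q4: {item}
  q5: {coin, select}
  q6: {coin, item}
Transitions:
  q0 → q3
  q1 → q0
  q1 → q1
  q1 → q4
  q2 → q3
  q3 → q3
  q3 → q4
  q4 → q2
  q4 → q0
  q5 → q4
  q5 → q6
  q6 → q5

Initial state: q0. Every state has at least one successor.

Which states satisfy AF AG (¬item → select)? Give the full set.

{q0, q2, q3, q4, q5, q6}

States satisfying AG (¬item → select): {q0, q2, q3, q4, q5, q6}.
States satisfying AF AG (¬item → select): {q0, q2, q3, q4, q5, q6}.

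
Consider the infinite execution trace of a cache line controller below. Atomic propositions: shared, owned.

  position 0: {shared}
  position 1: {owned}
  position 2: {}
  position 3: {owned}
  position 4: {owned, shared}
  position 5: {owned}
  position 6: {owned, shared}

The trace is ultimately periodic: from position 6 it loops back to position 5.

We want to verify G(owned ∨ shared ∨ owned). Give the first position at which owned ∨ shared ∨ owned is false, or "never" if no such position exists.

Check owned ∨ shared ∨ owned at each position in order: 0 ✓, 1 ✓.
At position 2 the labels are {}, so owned ∨ shared ∨ owned is false there. This is the first violation.

2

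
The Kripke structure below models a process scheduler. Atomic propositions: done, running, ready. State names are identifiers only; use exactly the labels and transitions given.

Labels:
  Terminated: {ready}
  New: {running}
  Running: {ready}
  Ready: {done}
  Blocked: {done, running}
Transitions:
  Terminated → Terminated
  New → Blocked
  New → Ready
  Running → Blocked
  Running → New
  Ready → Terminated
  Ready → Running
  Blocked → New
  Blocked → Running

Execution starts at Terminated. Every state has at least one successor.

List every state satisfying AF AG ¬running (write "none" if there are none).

States satisfying AG ¬running: {Terminated}.
States satisfying AF AG ¬running: {Terminated}.

{Terminated}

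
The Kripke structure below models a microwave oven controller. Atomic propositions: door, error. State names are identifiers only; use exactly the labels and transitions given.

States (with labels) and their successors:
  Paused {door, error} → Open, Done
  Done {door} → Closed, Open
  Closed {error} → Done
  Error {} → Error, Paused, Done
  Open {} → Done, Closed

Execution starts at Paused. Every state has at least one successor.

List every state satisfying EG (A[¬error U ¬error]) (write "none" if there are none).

States satisfying A[¬error U ¬error]: {Done, Error, Open}.
States satisfying EG (A[¬error U ¬error]): {Done, Error, Open}.

{Done, Error, Open}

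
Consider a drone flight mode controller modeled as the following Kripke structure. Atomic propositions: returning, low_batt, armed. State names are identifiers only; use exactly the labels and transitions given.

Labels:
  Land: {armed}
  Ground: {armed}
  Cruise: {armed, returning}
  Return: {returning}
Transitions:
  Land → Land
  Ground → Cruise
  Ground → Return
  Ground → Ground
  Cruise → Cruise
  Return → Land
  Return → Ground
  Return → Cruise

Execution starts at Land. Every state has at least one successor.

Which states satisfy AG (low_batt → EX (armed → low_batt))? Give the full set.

{Land, Ground, Cruise, Return}

States satisfying low_batt → EX (armed → low_batt): {Land, Ground, Cruise, Return}.
States satisfying AG (low_batt → EX (armed → low_batt)): {Land, Ground, Cruise, Return}.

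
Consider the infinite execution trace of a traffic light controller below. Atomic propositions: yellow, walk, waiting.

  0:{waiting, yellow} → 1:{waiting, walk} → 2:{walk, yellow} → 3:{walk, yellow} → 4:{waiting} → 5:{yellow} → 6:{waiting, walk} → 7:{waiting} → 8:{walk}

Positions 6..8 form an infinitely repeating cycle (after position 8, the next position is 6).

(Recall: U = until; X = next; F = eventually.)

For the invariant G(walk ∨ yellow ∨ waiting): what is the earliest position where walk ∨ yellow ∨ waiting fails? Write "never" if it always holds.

walk ∨ yellow ∨ waiting holds at every position 0..8, and those are all the positions the trace ever visits, so the invariant G(walk ∨ yellow ∨ waiting) is never violated.

never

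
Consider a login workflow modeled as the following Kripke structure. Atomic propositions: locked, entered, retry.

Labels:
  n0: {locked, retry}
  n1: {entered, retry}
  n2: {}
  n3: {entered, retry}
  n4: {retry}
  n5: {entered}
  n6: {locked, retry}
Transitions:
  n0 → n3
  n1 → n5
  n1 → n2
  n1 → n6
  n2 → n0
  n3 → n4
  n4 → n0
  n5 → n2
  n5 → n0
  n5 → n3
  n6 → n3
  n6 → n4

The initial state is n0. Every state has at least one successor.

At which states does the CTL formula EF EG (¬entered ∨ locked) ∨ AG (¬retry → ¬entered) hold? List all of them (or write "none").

{n0, n2, n3, n4, n6}

States satisfying EG (¬entered ∨ locked): ∅.
States satisfying EF EG (¬entered ∨ locked): ∅.
States satisfying ¬retry → ¬entered: {n0, n1, n2, n3, n4, n6}.
States satisfying AG (¬retry → ¬entered): {n0, n2, n3, n4, n6}.
States satisfying EF EG (¬entered ∨ locked) ∨ AG (¬retry → ¬entered): {n0, n2, n3, n4, n6}.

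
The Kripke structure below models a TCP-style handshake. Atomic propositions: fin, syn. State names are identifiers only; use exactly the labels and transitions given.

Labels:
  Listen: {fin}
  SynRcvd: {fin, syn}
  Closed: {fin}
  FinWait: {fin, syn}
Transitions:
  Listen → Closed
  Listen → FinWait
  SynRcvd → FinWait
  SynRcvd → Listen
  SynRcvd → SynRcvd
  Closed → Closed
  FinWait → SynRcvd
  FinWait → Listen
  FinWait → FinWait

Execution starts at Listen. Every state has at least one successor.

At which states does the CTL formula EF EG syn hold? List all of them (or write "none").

{Listen, SynRcvd, FinWait}

States satisfying EG syn: {SynRcvd, FinWait}.
States satisfying EF EG syn: {Listen, SynRcvd, FinWait}.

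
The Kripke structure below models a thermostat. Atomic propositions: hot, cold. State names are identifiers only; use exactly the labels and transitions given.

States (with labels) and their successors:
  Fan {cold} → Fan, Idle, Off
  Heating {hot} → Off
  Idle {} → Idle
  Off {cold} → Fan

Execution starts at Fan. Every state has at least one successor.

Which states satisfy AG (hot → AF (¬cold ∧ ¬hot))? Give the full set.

{Fan, Idle, Off}

States satisfying hot → AF (¬cold ∧ ¬hot): {Fan, Idle, Off}.
States satisfying AG (hot → AF (¬cold ∧ ¬hot)): {Fan, Idle, Off}.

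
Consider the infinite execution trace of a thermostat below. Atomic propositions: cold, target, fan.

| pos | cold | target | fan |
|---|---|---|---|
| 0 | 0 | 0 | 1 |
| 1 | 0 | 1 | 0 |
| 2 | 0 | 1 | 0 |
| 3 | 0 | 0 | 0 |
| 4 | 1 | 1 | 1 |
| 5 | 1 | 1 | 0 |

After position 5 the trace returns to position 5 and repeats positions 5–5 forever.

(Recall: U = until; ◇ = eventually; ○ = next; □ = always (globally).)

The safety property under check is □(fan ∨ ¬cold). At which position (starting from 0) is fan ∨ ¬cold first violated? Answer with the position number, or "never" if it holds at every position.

5

Check fan ∨ ¬cold at each position in order: 0 ✓, 1 ✓, 2 ✓, 3 ✓, 4 ✓.
At position 5 the labels are {cold, target}, so fan ∨ ¬cold is false there. This is the first violation.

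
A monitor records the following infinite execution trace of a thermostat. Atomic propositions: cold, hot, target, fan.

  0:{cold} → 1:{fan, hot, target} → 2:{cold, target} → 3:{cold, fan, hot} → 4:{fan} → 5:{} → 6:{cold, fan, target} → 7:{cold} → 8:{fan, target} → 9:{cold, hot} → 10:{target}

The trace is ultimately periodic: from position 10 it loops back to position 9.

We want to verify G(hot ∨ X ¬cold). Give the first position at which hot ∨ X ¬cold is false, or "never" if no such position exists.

Check hot ∨ X ¬cold at each position in order: 0 ✓, 1 ✓.
At position 2 the labels are {cold, target} and the next position 3 has {cold, fan, hot}, so hot ∨ X ¬cold is false there. This is the first violation.

2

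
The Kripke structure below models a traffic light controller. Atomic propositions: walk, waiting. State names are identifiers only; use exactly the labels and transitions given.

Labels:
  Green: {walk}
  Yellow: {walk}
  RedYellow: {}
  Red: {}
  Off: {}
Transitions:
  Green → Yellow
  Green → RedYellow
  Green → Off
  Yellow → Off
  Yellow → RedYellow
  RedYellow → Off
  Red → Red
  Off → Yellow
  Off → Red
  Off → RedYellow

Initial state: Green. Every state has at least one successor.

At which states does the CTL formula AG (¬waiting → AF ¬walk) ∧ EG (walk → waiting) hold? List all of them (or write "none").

{RedYellow, Red, Off}

States satisfying ¬waiting → AF ¬walk: {Green, Yellow, RedYellow, Red, Off}.
States satisfying AG (¬waiting → AF ¬walk): {Green, Yellow, RedYellow, Red, Off}.
States satisfying walk → waiting: {RedYellow, Red, Off}.
States satisfying EG (walk → waiting): {RedYellow, Red, Off}.
States satisfying AG (¬waiting → AF ¬walk) ∧ EG (walk → waiting): {RedYellow, Red, Off}.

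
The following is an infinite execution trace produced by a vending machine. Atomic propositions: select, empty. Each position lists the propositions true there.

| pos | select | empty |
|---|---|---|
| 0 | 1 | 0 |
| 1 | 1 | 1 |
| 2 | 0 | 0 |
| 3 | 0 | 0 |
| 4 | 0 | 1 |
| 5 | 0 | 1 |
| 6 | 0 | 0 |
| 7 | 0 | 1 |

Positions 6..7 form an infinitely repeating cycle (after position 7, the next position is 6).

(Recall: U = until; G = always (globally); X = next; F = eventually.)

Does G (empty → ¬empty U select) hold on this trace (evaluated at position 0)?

empty → ¬empty U select must hold at every position from 0 onward. It fails at position 4, so G (empty → ¬empty U select) is false.
Positions where empty holds: 1, 4, 5, 7.
Check ¬empty U select at each: 1→ok, 4→fails, 5→fails, 7→fails.

No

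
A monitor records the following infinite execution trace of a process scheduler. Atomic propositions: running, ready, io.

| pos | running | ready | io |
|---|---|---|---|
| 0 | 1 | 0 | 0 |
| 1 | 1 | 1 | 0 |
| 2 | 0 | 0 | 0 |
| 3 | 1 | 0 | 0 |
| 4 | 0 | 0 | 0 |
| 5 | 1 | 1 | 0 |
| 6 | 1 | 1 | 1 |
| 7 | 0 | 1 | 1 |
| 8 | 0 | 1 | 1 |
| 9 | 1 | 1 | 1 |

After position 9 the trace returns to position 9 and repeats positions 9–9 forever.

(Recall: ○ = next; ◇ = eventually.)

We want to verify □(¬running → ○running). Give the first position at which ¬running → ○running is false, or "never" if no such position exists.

Check ¬running → ○running at each position in order: 0 ✓, 1 ✓, 2 ✓, 3 ✓, 4 ✓, 5 ✓, 6 ✓.
At position 7 the labels are {io, ready} and the next position 8 has {io, ready}, so ¬running → ○running is false there. This is the first violation.

7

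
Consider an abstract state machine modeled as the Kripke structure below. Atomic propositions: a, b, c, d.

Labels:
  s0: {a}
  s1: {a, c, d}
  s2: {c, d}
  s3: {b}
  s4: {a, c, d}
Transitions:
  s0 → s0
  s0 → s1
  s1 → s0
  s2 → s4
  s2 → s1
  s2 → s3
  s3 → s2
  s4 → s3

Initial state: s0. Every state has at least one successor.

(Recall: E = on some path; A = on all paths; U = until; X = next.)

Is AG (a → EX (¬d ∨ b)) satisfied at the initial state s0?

States satisfying a → EX (¬d ∨ b): {s0, s1, s2, s3, s4}.
States satisfying AG (a → EX (¬d ∨ b)): {s0, s1, s2, s3, s4}.
Every state reachable from s0 satisfies a → EX (¬d ∨ b).
s0 ∈ Sat(AG (a → EX (¬d ∨ b))).

Yes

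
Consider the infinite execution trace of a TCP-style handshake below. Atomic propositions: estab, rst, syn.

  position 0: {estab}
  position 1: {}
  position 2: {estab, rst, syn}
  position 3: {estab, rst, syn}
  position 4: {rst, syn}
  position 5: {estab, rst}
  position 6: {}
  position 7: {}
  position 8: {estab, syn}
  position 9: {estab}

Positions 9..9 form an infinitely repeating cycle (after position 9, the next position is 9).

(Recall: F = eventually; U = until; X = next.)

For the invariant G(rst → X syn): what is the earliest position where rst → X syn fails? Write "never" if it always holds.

Check rst → X syn at each position in order: 0 ✓, 1 ✓, 2 ✓, 3 ✓.
At position 4 the labels are {rst, syn} and the next position 5 has {estab, rst}, so rst → X syn is false there. This is the first violation.

4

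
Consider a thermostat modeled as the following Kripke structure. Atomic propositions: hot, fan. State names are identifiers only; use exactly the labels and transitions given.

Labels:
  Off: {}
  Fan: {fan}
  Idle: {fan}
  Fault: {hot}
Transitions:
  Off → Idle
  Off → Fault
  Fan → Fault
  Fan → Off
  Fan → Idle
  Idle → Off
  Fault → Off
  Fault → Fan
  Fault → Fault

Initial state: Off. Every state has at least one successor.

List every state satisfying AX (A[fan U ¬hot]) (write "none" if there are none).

{Idle}

States satisfying A[fan U ¬hot]: {Off, Fan, Idle}.
States satisfying AX (A[fan U ¬hot]): {Idle}.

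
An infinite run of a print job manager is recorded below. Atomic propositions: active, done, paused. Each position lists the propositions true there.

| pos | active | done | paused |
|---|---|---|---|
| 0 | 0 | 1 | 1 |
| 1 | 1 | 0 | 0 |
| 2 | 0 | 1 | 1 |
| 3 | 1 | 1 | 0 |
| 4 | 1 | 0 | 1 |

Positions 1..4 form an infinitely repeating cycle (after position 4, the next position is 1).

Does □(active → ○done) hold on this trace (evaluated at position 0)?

active → ○done must hold at every position from 0 onward. It fails at position 3, so □(active → ○done) is false.
Positions where active holds: 1, 3, 4.
Check ○done at each: 1→ok, 3→fails, 4→fails.

Violated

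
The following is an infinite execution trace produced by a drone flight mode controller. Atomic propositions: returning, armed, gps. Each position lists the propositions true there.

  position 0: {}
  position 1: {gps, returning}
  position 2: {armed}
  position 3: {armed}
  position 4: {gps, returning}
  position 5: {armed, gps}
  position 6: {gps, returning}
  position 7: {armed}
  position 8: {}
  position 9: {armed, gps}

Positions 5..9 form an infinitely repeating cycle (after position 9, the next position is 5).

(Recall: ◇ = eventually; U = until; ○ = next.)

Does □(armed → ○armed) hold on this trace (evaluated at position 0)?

armed → ○armed must hold at every position from 0 onward. It fails at position 3, so □(armed → ○armed) is false.
Positions where armed holds: 2, 3, 5, 7, 9.
Check ○armed at each: 2→ok, 3→fails, 5→fails, 7→fails, 9→ok.

Violated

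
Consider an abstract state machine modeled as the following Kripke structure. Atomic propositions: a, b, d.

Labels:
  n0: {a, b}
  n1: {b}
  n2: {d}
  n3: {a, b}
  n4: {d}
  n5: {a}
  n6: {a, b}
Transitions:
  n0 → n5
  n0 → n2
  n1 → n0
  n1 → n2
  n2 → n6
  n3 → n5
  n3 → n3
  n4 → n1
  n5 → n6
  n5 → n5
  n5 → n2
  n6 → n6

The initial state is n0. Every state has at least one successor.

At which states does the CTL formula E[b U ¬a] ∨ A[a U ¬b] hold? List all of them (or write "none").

States satisfying b: {n0, n1, n3, n6}.
States satisfying ¬a: {n1, n2, n4}.
States satisfying E[b U ¬a]: {n0, n1, n2, n4}.
States satisfying a: {n0, n3, n5, n6}.
States satisfying ¬b: {n2, n4, n5}.
States satisfying A[a U ¬b]: {n0, n2, n4, n5}.
States satisfying E[b U ¬a] ∨ A[a U ¬b]: {n0, n1, n2, n4, n5}.

{n0, n1, n2, n4, n5}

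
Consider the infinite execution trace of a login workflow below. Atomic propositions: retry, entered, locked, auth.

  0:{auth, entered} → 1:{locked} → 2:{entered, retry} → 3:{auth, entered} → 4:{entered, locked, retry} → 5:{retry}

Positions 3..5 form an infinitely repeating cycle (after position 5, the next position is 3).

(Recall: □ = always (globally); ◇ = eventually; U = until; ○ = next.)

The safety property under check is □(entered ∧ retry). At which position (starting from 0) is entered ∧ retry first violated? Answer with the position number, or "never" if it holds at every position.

0

At position 0 the labels are {auth, entered}, so entered ∧ retry is false there. This is the first violation.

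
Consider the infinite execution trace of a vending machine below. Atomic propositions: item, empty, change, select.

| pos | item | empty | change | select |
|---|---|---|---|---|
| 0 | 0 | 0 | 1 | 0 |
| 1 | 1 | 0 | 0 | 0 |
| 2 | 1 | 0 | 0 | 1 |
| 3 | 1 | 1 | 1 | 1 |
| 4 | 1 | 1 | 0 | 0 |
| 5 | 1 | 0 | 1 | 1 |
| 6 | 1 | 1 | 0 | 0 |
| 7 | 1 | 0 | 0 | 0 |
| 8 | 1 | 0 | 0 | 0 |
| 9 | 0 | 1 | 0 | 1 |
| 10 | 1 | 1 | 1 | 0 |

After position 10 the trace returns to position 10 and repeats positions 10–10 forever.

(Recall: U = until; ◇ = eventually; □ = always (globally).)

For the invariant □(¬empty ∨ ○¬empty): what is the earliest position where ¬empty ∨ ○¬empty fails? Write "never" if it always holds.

Check ¬empty ∨ ○¬empty at each position in order: 0 ✓, 1 ✓, 2 ✓.
At position 3 the labels are {change, empty, item, select} and the next position 4 has {empty, item}, so ¬empty ∨ ○¬empty is false there. This is the first violation.

3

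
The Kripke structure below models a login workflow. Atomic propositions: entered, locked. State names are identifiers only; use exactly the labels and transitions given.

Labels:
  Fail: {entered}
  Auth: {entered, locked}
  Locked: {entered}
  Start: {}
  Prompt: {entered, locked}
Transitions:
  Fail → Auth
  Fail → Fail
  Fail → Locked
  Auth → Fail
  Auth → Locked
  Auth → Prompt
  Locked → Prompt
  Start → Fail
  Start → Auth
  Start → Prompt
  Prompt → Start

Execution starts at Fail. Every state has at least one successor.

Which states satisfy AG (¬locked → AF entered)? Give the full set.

{Fail, Auth, Locked, Start, Prompt}

States satisfying ¬locked → AF entered: {Fail, Auth, Locked, Start, Prompt}.
States satisfying AG (¬locked → AF entered): {Fail, Auth, Locked, Start, Prompt}.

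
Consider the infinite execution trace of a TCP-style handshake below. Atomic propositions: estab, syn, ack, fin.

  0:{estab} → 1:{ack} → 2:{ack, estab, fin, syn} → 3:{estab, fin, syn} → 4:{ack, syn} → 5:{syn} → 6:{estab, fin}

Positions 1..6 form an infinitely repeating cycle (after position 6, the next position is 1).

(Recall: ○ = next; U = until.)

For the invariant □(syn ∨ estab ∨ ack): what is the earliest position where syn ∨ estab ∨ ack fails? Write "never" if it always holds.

never

syn ∨ estab ∨ ack holds at every position 0..6, and those are all the positions the trace ever visits, so the invariant □(syn ∨ estab ∨ ack) is never violated.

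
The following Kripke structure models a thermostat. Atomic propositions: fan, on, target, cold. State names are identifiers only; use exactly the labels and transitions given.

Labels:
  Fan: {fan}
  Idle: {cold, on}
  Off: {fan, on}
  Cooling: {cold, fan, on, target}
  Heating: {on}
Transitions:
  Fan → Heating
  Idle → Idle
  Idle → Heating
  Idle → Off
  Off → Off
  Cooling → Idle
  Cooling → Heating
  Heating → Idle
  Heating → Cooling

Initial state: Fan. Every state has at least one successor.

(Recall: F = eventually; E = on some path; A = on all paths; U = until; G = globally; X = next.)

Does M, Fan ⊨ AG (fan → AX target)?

States satisfying fan → AX target: {Idle, Heating}.
States satisfying AG (fan → AX target): ∅.
Cooling is reachable from Fan and violates fan → AX target, so AG fails at Fan.
Fan ∉ Sat(AG (fan → AX target)).

Does not hold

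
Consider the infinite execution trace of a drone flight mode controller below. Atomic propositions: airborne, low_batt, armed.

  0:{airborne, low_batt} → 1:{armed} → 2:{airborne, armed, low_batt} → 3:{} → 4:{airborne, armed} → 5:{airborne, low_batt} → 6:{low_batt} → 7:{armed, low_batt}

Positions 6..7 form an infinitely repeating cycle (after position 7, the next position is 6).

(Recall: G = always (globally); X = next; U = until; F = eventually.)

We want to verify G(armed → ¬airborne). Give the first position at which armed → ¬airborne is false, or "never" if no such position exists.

Check armed → ¬airborne at each position in order: 0 ✓, 1 ✓.
At position 2 the labels are {airborne, armed, low_batt}, so armed → ¬airborne is false there. This is the first violation.

2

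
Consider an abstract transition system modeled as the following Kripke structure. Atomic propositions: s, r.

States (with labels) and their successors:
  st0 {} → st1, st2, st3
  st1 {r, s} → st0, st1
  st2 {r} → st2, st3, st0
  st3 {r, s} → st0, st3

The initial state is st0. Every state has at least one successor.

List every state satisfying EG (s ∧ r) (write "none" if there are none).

{st1, st3}

States satisfying s ∧ r: {st1, st3}.
States satisfying EG (s ∧ r): {st1, st3}.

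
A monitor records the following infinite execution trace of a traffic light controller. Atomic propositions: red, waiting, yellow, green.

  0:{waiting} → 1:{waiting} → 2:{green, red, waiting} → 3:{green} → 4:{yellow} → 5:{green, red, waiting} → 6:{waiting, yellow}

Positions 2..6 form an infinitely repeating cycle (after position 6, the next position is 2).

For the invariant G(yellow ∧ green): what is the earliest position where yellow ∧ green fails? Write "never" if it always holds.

0

At position 0 the labels are {waiting}, so yellow ∧ green is false there. This is the first violation.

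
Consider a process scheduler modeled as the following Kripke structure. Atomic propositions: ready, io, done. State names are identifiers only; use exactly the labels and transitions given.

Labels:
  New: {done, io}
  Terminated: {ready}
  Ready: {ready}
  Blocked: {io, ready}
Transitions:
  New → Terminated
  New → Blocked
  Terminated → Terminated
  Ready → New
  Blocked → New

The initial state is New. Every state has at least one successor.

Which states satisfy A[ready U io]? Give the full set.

{New, Ready, Blocked}

States satisfying ready: {Terminated, Ready, Blocked}.
States satisfying io: {New, Blocked}.
States satisfying A[ready U io]: {New, Ready, Blocked}.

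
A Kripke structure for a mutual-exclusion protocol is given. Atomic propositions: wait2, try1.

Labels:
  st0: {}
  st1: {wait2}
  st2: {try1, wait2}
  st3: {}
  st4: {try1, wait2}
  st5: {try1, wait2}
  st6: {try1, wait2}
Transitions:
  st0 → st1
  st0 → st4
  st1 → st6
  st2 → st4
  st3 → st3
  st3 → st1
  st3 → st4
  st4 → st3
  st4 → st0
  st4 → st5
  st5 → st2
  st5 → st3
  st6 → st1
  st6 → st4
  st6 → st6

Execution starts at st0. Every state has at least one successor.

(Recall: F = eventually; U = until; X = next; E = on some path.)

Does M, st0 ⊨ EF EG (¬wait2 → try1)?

States satisfying EG (¬wait2 → try1): {st1, st2, st4, st5, st6}.
States satisfying EF EG (¬wait2 → try1): {st0, st1, st2, st3, st4, st5, st6}.
Some path from st0 reaches a state where EG (¬wait2 → try1) holds.
st0 ∈ Sat(EF EG (¬wait2 → try1)).

Holds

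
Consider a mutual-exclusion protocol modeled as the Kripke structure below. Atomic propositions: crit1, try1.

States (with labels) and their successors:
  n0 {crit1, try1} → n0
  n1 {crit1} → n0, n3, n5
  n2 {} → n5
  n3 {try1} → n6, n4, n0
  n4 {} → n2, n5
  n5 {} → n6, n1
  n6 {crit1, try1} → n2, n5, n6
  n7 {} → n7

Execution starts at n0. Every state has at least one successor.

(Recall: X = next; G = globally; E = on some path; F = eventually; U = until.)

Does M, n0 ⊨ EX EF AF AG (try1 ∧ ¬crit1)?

Does not hold

States satisfying EF AF AG (try1 ∧ ¬crit1): ∅.
States satisfying EX EF AF AG (try1 ∧ ¬crit1): ∅.
No suitable path/successor from n0 witnesses the formula.
n0 ∉ Sat(EX EF AF AG (try1 ∧ ¬crit1)).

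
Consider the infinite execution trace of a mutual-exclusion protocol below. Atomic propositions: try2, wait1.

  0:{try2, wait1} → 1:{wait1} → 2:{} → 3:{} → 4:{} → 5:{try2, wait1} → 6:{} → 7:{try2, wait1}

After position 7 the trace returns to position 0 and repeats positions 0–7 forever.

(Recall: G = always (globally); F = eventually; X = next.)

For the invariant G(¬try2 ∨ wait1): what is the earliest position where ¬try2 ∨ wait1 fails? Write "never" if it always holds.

¬try2 ∨ wait1 holds at every position 0..7, and those are all the positions the trace ever visits, so the invariant G(¬try2 ∨ wait1) is never violated.

never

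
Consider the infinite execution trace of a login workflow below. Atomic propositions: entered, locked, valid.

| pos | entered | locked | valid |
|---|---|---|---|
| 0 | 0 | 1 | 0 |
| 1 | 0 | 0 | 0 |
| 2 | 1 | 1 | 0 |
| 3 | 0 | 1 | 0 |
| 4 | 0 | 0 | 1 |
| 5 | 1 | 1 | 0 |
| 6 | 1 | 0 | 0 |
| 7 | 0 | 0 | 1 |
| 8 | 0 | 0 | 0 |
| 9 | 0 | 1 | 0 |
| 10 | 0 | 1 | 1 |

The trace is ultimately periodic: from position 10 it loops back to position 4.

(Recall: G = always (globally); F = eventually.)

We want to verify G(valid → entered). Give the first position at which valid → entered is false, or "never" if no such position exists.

4

Check valid → entered at each position in order: 0 ✓, 1 ✓, 2 ✓, 3 ✓.
At position 4 the labels are {valid}, so valid → entered is false there. This is the first violation.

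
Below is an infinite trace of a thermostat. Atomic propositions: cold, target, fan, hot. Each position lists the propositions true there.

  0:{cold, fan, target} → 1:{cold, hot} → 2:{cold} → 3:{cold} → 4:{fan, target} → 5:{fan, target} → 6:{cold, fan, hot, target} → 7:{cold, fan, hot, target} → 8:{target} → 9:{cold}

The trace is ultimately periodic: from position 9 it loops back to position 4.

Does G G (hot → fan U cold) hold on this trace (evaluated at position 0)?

Holds

G (hot → fan U cold) holds at every position 0..9, and those are all positions ever visited, so G G (hot → fan U cold) holds.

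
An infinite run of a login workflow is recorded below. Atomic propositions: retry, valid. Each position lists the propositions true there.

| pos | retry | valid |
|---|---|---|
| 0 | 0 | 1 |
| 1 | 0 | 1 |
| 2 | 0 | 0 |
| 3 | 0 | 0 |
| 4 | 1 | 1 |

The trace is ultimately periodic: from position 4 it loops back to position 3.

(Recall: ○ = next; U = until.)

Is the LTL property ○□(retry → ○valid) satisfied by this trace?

No

The position after 0 is 1; □(retry → ○valid) is false there.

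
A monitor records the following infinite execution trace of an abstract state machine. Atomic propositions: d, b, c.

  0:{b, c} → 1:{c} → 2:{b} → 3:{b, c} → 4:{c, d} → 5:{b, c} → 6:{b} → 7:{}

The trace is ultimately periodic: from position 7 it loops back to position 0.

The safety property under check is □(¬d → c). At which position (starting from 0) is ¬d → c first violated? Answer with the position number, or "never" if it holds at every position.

Check ¬d → c at each position in order: 0 ✓, 1 ✓.
At position 2 the labels are {b}, so ¬d → c is false there. This is the first violation.

2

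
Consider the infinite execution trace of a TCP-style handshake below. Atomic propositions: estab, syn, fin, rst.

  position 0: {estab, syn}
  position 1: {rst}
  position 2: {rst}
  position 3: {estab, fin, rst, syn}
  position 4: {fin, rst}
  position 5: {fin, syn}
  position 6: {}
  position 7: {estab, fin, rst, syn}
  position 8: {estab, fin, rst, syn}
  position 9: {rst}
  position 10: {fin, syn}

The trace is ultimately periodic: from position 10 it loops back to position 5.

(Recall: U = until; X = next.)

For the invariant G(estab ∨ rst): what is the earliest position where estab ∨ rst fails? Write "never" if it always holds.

5

Check estab ∨ rst at each position in order: 0 ✓, 1 ✓, 2 ✓, 3 ✓, 4 ✓.
At position 5 the labels are {fin, syn}, so estab ∨ rst is false there. This is the first violation.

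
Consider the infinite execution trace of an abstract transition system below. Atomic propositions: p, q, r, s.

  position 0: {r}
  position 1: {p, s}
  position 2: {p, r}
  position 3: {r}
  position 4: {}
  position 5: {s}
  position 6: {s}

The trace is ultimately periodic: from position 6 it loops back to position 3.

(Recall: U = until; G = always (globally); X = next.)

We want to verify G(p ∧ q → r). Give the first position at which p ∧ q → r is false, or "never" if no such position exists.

never

p ∧ q → r holds at every position 0..6, and those are all the positions the trace ever visits, so the invariant G(p ∧ q → r) is never violated.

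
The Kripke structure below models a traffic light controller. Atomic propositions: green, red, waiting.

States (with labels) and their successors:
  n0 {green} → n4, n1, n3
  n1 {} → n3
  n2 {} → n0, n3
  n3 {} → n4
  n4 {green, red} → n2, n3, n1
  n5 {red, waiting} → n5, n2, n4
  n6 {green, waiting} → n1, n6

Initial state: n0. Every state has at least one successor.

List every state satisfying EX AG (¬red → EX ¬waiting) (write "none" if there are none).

{n0, n1, n2, n3, n4, n5, n6}

States satisfying AG (¬red → EX ¬waiting): {n0, n1, n2, n3, n4, n5, n6}.
States satisfying EX AG (¬red → EX ¬waiting): {n0, n1, n2, n3, n4, n5, n6}.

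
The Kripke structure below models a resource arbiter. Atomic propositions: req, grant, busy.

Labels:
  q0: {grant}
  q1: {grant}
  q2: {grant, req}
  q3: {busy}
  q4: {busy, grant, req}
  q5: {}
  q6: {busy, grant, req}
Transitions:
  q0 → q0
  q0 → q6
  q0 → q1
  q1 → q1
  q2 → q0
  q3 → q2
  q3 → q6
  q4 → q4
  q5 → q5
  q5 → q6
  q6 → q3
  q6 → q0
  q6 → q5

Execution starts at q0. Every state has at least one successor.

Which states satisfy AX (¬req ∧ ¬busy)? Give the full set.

{q1, q2}

States satisfying ¬req ∧ ¬busy: {q0, q1, q5}.
States satisfying AX (¬req ∧ ¬busy): {q1, q2}.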